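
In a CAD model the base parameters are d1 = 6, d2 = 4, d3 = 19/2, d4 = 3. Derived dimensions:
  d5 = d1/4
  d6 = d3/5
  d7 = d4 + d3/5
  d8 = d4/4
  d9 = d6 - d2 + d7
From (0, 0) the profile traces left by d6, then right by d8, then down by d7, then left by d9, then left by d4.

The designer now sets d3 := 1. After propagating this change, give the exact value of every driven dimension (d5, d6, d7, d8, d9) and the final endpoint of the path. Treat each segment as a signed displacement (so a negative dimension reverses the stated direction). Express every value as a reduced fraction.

Apply edit: d3 := 1
  d5 = d1/4 = 3/2
  d6 = d3/5 = 1/5
  d7 = d4 + d3/5 = 16/5
  d8 = d4/4 = 3/4
  d9 = d6 - d2 + d7 = -3/5
Walk from origin (0, 0):
  seg 1: left by d6 = 1/5 → (-1/5, 0)
  seg 2: right by d8 = 3/4 → (11/20, 0)
  seg 3: down by d7 = 16/5 → (11/20, -16/5)
  seg 4: left by d9 = -3/5 → (23/20, -16/5)
  seg 5: left by d4 = 3 → (-37/20, -16/5)

d5 = 3/2
d6 = 1/5
d7 = 16/5
d8 = 3/4
d9 = -3/5
endpoint = (-37/20, -16/5)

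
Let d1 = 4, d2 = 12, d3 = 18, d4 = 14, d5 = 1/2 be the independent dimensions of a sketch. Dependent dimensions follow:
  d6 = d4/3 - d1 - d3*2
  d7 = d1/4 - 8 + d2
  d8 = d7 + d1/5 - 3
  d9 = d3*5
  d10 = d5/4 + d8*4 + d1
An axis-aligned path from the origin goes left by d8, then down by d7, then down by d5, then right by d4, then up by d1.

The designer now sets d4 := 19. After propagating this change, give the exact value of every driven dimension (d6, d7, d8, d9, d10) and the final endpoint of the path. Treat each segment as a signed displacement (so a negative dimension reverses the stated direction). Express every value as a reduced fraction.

d6 = -101/3
d7 = 5
d8 = 14/5
d9 = 90
d10 = 613/40
endpoint = (81/5, -3/2)

Apply edit: d4 := 19
  d6 = d4/3 - d1 - d3*2 = -101/3
  d7 = d1/4 - 8 + d2 = 5
  d8 = d7 + d1/5 - 3 = 14/5
  d9 = d3*5 = 90
  d10 = d5/4 + d8*4 + d1 = 613/40
Walk from origin (0, 0):
  seg 1: left by d8 = 14/5 → (-14/5, 0)
  seg 2: down by d7 = 5 → (-14/5, -5)
  seg 3: down by d5 = 1/2 → (-14/5, -11/2)
  seg 4: right by d4 = 19 → (81/5, -11/2)
  seg 5: up by d1 = 4 → (81/5, -3/2)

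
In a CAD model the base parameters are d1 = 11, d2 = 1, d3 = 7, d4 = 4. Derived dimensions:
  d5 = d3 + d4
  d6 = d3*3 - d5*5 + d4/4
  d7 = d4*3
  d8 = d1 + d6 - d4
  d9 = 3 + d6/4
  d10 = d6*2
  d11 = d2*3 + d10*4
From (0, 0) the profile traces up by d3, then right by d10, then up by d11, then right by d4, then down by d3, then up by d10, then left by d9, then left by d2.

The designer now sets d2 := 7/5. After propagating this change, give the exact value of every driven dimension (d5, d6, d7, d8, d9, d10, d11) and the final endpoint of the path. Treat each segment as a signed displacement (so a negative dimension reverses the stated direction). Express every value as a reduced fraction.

d5 = 11
d6 = -33
d7 = 12
d8 = -26
d9 = -21/4
d10 = -66
d11 = -1299/5
endpoint = (-1163/20, -1629/5)

Apply edit: d2 := 7/5
  d5 = d3 + d4 = 11
  d6 = d3*3 - d5*5 + d4/4 = -33
  d7 = d4*3 = 12
  d8 = d1 + d6 - d4 = -26
  d9 = 3 + d6/4 = -21/4
  d10 = d6*2 = -66
  d11 = d2*3 + d10*4 = -1299/5
Walk from origin (0, 0):
  seg 1: up by d3 = 7 → (0, 7)
  seg 2: right by d10 = -66 → (-66, 7)
  seg 3: up by d11 = -1299/5 → (-66, -1264/5)
  seg 4: right by d4 = 4 → (-62, -1264/5)
  seg 5: down by d3 = 7 → (-62, -1299/5)
  seg 6: up by d10 = -66 → (-62, -1629/5)
  seg 7: left by d9 = -21/4 → (-227/4, -1629/5)
  seg 8: left by d2 = 7/5 → (-1163/20, -1629/5)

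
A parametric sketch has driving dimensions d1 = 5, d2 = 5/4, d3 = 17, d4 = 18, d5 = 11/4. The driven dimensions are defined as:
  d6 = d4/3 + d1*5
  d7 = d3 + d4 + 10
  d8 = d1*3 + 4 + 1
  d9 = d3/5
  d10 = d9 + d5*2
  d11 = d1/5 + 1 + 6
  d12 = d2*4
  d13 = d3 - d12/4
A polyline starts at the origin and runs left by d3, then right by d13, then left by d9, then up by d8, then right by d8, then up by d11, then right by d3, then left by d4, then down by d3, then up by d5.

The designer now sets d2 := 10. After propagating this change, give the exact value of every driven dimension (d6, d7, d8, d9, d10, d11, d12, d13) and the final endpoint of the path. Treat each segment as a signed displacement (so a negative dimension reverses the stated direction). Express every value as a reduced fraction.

Apply edit: d2 := 10
  d6 = d4/3 + d1*5 = 31
  d7 = d3 + d4 + 10 = 45
  d8 = d1*3 + 4 + 1 = 20
  d9 = d3/5 = 17/5
  d10 = d9 + d5*2 = 89/10
  d11 = d1/5 + 1 + 6 = 8
  d12 = d2*4 = 40
  d13 = d3 - d12/4 = 7
Walk from origin (0, 0):
  seg 1: left by d3 = 17 → (-17, 0)
  seg 2: right by d13 = 7 → (-10, 0)
  seg 3: left by d9 = 17/5 → (-67/5, 0)
  seg 4: up by d8 = 20 → (-67/5, 20)
  seg 5: right by d8 = 20 → (33/5, 20)
  seg 6: up by d11 = 8 → (33/5, 28)
  seg 7: right by d3 = 17 → (118/5, 28)
  seg 8: left by d4 = 18 → (28/5, 28)
  seg 9: down by d3 = 17 → (28/5, 11)
  seg 10: up by d5 = 11/4 → (28/5, 55/4)

d6 = 31
d7 = 45
d8 = 20
d9 = 17/5
d10 = 89/10
d11 = 8
d12 = 40
d13 = 7
endpoint = (28/5, 55/4)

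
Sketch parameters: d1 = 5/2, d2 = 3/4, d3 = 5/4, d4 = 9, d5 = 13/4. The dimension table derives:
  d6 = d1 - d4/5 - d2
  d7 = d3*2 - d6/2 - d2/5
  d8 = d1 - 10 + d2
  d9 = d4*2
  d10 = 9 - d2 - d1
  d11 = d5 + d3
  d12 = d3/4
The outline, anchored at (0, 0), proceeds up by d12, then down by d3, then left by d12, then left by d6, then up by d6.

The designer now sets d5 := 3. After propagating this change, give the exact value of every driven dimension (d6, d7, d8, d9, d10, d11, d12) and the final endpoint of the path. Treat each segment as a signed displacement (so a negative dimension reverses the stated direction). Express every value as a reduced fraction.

Apply edit: d5 := 3
  d6 = d1 - d4/5 - d2 = -1/20
  d7 = d3*2 - d6/2 - d2/5 = 19/8
  d8 = d1 - 10 + d2 = -27/4
  d9 = d4*2 = 18
  d10 = 9 - d2 - d1 = 23/4
  d11 = d5 + d3 = 17/4
  d12 = d3/4 = 5/16
Walk from origin (0, 0):
  seg 1: up by d12 = 5/16 → (0, 5/16)
  seg 2: down by d3 = 5/4 → (0, -15/16)
  seg 3: left by d12 = 5/16 → (-5/16, -15/16)
  seg 4: left by d6 = -1/20 → (-21/80, -15/16)
  seg 5: up by d6 = -1/20 → (-21/80, -79/80)

d6 = -1/20
d7 = 19/8
d8 = -27/4
d9 = 18
d10 = 23/4
d11 = 17/4
d12 = 5/16
endpoint = (-21/80, -79/80)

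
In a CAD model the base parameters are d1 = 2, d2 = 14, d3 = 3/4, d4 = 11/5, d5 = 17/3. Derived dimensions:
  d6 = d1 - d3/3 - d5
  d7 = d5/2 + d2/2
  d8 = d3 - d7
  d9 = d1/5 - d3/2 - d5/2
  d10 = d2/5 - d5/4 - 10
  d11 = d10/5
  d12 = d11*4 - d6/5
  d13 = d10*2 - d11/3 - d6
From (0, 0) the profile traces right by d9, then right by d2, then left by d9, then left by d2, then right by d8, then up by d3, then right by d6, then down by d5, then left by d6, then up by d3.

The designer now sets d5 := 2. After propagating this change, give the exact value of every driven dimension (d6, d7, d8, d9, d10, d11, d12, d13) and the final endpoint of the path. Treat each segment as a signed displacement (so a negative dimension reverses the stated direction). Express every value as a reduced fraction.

Apply edit: d5 := 2
  d6 = d1 - d3/3 - d5 = -1/4
  d7 = d5/2 + d2/2 = 8
  d8 = d3 - d7 = -29/4
  d9 = d1/5 - d3/2 - d5/2 = -39/40
  d10 = d2/5 - d5/4 - 10 = -77/10
  d11 = d10/5 = -77/50
  d12 = d11*4 - d6/5 = -611/100
  d13 = d10*2 - d11/3 - d6 = -4391/300
Walk from origin (0, 0):
  seg 1: right by d9 = -39/40 → (-39/40, 0)
  seg 2: right by d2 = 14 → (521/40, 0)
  seg 3: left by d9 = -39/40 → (14, 0)
  seg 4: left by d2 = 14 → (0, 0)
  seg 5: right by d8 = -29/4 → (-29/4, 0)
  seg 6: up by d3 = 3/4 → (-29/4, 3/4)
  seg 7: right by d6 = -1/4 → (-15/2, 3/4)
  seg 8: down by d5 = 2 → (-15/2, -5/4)
  seg 9: left by d6 = -1/4 → (-29/4, -5/4)
  seg 10: up by d3 = 3/4 → (-29/4, -1/2)

d6 = -1/4
d7 = 8
d8 = -29/4
d9 = -39/40
d10 = -77/10
d11 = -77/50
d12 = -611/100
d13 = -4391/300
endpoint = (-29/4, -1/2)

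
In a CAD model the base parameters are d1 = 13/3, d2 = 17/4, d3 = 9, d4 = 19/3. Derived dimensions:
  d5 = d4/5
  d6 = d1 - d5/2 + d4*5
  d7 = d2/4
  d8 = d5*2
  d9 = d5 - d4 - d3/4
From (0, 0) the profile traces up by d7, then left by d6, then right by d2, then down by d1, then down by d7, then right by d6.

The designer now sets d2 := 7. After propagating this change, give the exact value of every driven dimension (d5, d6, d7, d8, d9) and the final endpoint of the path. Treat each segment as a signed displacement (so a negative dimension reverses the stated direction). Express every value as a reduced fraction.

d5 = 19/15
d6 = 1061/30
d7 = 7/4
d8 = 38/15
d9 = -439/60
endpoint = (7, -13/3)

Apply edit: d2 := 7
  d5 = d4/5 = 19/15
  d6 = d1 - d5/2 + d4*5 = 1061/30
  d7 = d2/4 = 7/4
  d8 = d5*2 = 38/15
  d9 = d5 - d4 - d3/4 = -439/60
Walk from origin (0, 0):
  seg 1: up by d7 = 7/4 → (0, 7/4)
  seg 2: left by d6 = 1061/30 → (-1061/30, 7/4)
  seg 3: right by d2 = 7 → (-851/30, 7/4)
  seg 4: down by d1 = 13/3 → (-851/30, -31/12)
  seg 5: down by d7 = 7/4 → (-851/30, -13/3)
  seg 6: right by d6 = 1061/30 → (7, -13/3)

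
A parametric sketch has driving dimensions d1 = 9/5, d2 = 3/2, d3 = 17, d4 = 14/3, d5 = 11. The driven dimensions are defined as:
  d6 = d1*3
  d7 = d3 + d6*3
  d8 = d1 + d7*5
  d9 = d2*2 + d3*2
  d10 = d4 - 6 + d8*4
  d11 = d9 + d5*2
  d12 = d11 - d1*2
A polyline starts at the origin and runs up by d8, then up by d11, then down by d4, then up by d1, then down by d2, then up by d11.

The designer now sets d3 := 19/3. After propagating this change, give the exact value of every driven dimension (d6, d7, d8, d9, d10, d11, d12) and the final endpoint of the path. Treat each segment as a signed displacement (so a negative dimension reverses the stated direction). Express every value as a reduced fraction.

d6 = 27/5
d7 = 338/15
d8 = 1717/15
d9 = 47/3
d10 = 6848/15
d11 = 113/3
d12 = 511/15
endpoint = (0, 5563/30)

Apply edit: d3 := 19/3
  d6 = d1*3 = 27/5
  d7 = d3 + d6*3 = 338/15
  d8 = d1 + d7*5 = 1717/15
  d9 = d2*2 + d3*2 = 47/3
  d10 = d4 - 6 + d8*4 = 6848/15
  d11 = d9 + d5*2 = 113/3
  d12 = d11 - d1*2 = 511/15
Walk from origin (0, 0):
  seg 1: up by d8 = 1717/15 → (0, 1717/15)
  seg 2: up by d11 = 113/3 → (0, 2282/15)
  seg 3: down by d4 = 14/3 → (0, 2212/15)
  seg 4: up by d1 = 9/5 → (0, 2239/15)
  seg 5: down by d2 = 3/2 → (0, 4433/30)
  seg 6: up by d11 = 113/3 → (0, 5563/30)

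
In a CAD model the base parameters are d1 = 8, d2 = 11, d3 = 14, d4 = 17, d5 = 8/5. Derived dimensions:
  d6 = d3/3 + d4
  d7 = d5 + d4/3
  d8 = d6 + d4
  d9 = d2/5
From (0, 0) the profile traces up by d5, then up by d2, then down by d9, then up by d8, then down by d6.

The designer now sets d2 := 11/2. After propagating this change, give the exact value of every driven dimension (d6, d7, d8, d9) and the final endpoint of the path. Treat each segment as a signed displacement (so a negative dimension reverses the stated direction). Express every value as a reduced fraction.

d6 = 65/3
d7 = 109/15
d8 = 116/3
d9 = 11/10
endpoint = (0, 23)

Apply edit: d2 := 11/2
  d6 = d3/3 + d4 = 65/3
  d7 = d5 + d4/3 = 109/15
  d8 = d6 + d4 = 116/3
  d9 = d2/5 = 11/10
Walk from origin (0, 0):
  seg 1: up by d5 = 8/5 → (0, 8/5)
  seg 2: up by d2 = 11/2 → (0, 71/10)
  seg 3: down by d9 = 11/10 → (0, 6)
  seg 4: up by d8 = 116/3 → (0, 134/3)
  seg 5: down by d6 = 65/3 → (0, 23)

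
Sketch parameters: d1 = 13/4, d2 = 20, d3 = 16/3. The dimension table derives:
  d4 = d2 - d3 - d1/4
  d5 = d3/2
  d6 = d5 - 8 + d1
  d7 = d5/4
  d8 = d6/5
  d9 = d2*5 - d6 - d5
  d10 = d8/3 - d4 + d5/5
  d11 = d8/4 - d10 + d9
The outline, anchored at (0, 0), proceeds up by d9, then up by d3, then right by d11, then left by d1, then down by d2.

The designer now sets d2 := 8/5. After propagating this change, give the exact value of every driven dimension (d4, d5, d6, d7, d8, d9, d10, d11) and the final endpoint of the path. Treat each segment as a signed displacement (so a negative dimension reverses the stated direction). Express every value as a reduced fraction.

Apply edit: d2 := 8/5
  d4 = d2 - d3 - d1/4 = -1091/240
  d5 = d3/2 = 8/3
  d6 = d5 - 8 + d1 = -25/12
  d7 = d5/4 = 2/3
  d8 = d6/5 = -5/12
  d9 = d2*5 - d6 - d5 = 89/12
  d10 = d8/3 - d4 + d5/5 = 3557/720
  d11 = d8/4 - d10 + d9 = 427/180
Walk from origin (0, 0):
  seg 1: up by d9 = 89/12 → (0, 89/12)
  seg 2: up by d3 = 16/3 → (0, 51/4)
  seg 3: right by d11 = 427/180 → (427/180, 51/4)
  seg 4: left by d1 = 13/4 → (-79/90, 51/4)
  seg 5: down by d2 = 8/5 → (-79/90, 223/20)

d4 = -1091/240
d5 = 8/3
d6 = -25/12
d7 = 2/3
d8 = -5/12
d9 = 89/12
d10 = 3557/720
d11 = 427/180
endpoint = (-79/90, 223/20)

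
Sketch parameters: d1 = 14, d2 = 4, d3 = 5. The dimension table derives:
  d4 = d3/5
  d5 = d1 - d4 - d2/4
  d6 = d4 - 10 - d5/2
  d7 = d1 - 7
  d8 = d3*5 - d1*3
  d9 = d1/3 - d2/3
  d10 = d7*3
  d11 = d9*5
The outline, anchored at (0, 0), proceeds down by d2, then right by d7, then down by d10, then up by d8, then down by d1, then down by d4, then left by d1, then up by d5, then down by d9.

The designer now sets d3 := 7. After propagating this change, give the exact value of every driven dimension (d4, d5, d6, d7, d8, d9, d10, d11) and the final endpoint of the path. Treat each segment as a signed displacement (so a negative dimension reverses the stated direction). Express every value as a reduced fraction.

Apply edit: d3 := 7
  d4 = d3/5 = 7/5
  d5 = d1 - d4 - d2/4 = 58/5
  d6 = d4 - 10 - d5/2 = -72/5
  d7 = d1 - 7 = 7
  d8 = d3*5 - d1*3 = -7
  d9 = d1/3 - d2/3 = 10/3
  d10 = d7*3 = 21
  d11 = d9*5 = 50/3
Walk from origin (0, 0):
  seg 1: down by d2 = 4 → (0, -4)
  seg 2: right by d7 = 7 → (7, -4)
  seg 3: down by d10 = 21 → (7, -25)
  seg 4: up by d8 = -7 → (7, -32)
  seg 5: down by d1 = 14 → (7, -46)
  seg 6: down by d4 = 7/5 → (7, -237/5)
  seg 7: left by d1 = 14 → (-7, -237/5)
  seg 8: up by d5 = 58/5 → (-7, -179/5)
  seg 9: down by d9 = 10/3 → (-7, -587/15)

d4 = 7/5
d5 = 58/5
d6 = -72/5
d7 = 7
d8 = -7
d9 = 10/3
d10 = 21
d11 = 50/3
endpoint = (-7, -587/15)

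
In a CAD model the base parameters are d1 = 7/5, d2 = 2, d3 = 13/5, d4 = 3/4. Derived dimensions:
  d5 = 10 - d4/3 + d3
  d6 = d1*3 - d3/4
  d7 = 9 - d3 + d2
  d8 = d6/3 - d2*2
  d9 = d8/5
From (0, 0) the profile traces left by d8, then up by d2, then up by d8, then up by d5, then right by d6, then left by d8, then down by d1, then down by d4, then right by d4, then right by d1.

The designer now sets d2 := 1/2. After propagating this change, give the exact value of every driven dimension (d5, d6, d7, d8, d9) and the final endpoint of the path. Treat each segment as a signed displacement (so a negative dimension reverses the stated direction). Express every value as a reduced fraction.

d5 = 247/20
d6 = 71/20
d7 = 69/10
d8 = 11/60
d9 = 11/300
endpoint = (16/3, 653/60)

Apply edit: d2 := 1/2
  d5 = 10 - d4/3 + d3 = 247/20
  d6 = d1*3 - d3/4 = 71/20
  d7 = 9 - d3 + d2 = 69/10
  d8 = d6/3 - d2*2 = 11/60
  d9 = d8/5 = 11/300
Walk from origin (0, 0):
  seg 1: left by d8 = 11/60 → (-11/60, 0)
  seg 2: up by d2 = 1/2 → (-11/60, 1/2)
  seg 3: up by d8 = 11/60 → (-11/60, 41/60)
  seg 4: up by d5 = 247/20 → (-11/60, 391/30)
  seg 5: right by d6 = 71/20 → (101/30, 391/30)
  seg 6: left by d8 = 11/60 → (191/60, 391/30)
  seg 7: down by d1 = 7/5 → (191/60, 349/30)
  seg 8: down by d4 = 3/4 → (191/60, 653/60)
  seg 9: right by d4 = 3/4 → (59/15, 653/60)
  seg 10: right by d1 = 7/5 → (16/3, 653/60)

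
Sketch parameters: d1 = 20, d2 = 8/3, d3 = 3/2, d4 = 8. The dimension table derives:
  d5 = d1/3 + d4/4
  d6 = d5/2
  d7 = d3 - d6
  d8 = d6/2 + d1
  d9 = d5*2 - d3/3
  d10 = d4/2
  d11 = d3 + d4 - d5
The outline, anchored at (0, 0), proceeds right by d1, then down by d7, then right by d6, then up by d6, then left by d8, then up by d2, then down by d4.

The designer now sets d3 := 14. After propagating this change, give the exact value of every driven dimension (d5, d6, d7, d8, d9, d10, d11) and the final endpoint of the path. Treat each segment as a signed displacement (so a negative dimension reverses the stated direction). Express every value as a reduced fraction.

Apply edit: d3 := 14
  d5 = d1/3 + d4/4 = 26/3
  d6 = d5/2 = 13/3
  d7 = d3 - d6 = 29/3
  d8 = d6/2 + d1 = 133/6
  d9 = d5*2 - d3/3 = 38/3
  d10 = d4/2 = 4
  d11 = d3 + d4 - d5 = 40/3
Walk from origin (0, 0):
  seg 1: right by d1 = 20 → (20, 0)
  seg 2: down by d7 = 29/3 → (20, -29/3)
  seg 3: right by d6 = 13/3 → (73/3, -29/3)
  seg 4: up by d6 = 13/3 → (73/3, -16/3)
  seg 5: left by d8 = 133/6 → (13/6, -16/3)
  seg 6: up by d2 = 8/3 → (13/6, -8/3)
  seg 7: down by d4 = 8 → (13/6, -32/3)

d5 = 26/3
d6 = 13/3
d7 = 29/3
d8 = 133/6
d9 = 38/3
d10 = 4
d11 = 40/3
endpoint = (13/6, -32/3)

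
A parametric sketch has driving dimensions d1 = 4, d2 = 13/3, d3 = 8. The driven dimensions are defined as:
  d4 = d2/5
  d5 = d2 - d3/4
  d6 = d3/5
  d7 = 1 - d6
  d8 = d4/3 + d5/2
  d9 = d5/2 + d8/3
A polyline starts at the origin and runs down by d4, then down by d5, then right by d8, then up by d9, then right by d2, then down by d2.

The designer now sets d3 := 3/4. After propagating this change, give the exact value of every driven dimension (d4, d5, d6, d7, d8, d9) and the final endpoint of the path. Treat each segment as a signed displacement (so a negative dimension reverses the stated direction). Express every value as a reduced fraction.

Apply edit: d3 := 3/4
  d4 = d2/5 = 13/15
  d5 = d2 - d3/4 = 199/48
  d6 = d3/5 = 3/20
  d7 = 1 - d6 = 17/20
  d8 = d4/3 + d5/2 = 3401/1440
  d9 = d5/2 + d8/3 = 3089/1080
Walk from origin (0, 0):
  seg 1: down by d4 = 13/15 → (0, -13/15)
  seg 2: down by d5 = 199/48 → (0, -401/80)
  seg 3: right by d8 = 3401/1440 → (3401/1440, -401/80)
  seg 4: up by d9 = 3089/1080 → (3401/1440, -4649/2160)
  seg 5: right by d2 = 13/3 → (9641/1440, -4649/2160)
  seg 6: down by d2 = 13/3 → (9641/1440, -14009/2160)

d4 = 13/15
d5 = 199/48
d6 = 3/20
d7 = 17/20
d8 = 3401/1440
d9 = 3089/1080
endpoint = (9641/1440, -14009/2160)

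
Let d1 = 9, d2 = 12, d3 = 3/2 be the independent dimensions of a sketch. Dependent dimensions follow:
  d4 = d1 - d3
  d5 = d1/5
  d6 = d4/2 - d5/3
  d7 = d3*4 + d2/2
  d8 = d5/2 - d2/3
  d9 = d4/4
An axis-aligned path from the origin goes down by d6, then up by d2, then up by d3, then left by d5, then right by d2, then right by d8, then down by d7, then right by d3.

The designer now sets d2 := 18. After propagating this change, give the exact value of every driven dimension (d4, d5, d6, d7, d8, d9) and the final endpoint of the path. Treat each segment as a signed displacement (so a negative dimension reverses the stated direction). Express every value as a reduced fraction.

d4 = 15/2
d5 = 9/5
d6 = 63/20
d7 = 15
d8 = -51/10
d9 = 15/8
endpoint = (63/5, 27/20)

Apply edit: d2 := 18
  d4 = d1 - d3 = 15/2
  d5 = d1/5 = 9/5
  d6 = d4/2 - d5/3 = 63/20
  d7 = d3*4 + d2/2 = 15
  d8 = d5/2 - d2/3 = -51/10
  d9 = d4/4 = 15/8
Walk from origin (0, 0):
  seg 1: down by d6 = 63/20 → (0, -63/20)
  seg 2: up by d2 = 18 → (0, 297/20)
  seg 3: up by d3 = 3/2 → (0, 327/20)
  seg 4: left by d5 = 9/5 → (-9/5, 327/20)
  seg 5: right by d2 = 18 → (81/5, 327/20)
  seg 6: right by d8 = -51/10 → (111/10, 327/20)
  seg 7: down by d7 = 15 → (111/10, 27/20)
  seg 8: right by d3 = 3/2 → (63/5, 27/20)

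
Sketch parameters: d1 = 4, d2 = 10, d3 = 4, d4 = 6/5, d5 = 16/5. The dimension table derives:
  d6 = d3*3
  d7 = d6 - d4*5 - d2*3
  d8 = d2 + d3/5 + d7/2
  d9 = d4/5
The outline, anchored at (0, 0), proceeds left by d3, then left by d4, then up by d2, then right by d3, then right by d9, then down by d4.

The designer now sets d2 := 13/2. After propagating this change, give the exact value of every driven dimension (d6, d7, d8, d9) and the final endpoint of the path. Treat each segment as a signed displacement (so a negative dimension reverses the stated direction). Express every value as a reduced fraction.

Apply edit: d2 := 13/2
  d6 = d3*3 = 12
  d7 = d6 - d4*5 - d2*3 = -27/2
  d8 = d2 + d3/5 + d7/2 = 11/20
  d9 = d4/5 = 6/25
Walk from origin (0, 0):
  seg 1: left by d3 = 4 → (-4, 0)
  seg 2: left by d4 = 6/5 → (-26/5, 0)
  seg 3: up by d2 = 13/2 → (-26/5, 13/2)
  seg 4: right by d3 = 4 → (-6/5, 13/2)
  seg 5: right by d9 = 6/25 → (-24/25, 13/2)
  seg 6: down by d4 = 6/5 → (-24/25, 53/10)

d6 = 12
d7 = -27/2
d8 = 11/20
d9 = 6/25
endpoint = (-24/25, 53/10)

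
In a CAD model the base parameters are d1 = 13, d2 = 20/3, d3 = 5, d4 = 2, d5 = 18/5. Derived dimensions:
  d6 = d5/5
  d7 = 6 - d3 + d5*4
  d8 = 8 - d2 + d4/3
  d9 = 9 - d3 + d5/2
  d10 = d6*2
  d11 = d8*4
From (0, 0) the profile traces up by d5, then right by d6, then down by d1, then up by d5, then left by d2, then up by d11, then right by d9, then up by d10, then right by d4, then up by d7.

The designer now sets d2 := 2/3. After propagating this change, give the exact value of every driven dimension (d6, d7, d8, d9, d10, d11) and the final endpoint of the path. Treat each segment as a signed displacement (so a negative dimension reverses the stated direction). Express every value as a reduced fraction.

Apply edit: d2 := 2/3
  d6 = d5/5 = 18/25
  d7 = 6 - d3 + d5*4 = 77/5
  d8 = 8 - d2 + d4/3 = 8
  d9 = 9 - d3 + d5/2 = 29/5
  d10 = d6*2 = 36/25
  d11 = d8*4 = 32
Walk from origin (0, 0):
  seg 1: up by d5 = 18/5 → (0, 18/5)
  seg 2: right by d6 = 18/25 → (18/25, 18/5)
  seg 3: down by d1 = 13 → (18/25, -47/5)
  seg 4: up by d5 = 18/5 → (18/25, -29/5)
  seg 5: left by d2 = 2/3 → (4/75, -29/5)
  seg 6: up by d11 = 32 → (4/75, 131/5)
  seg 7: right by d9 = 29/5 → (439/75, 131/5)
  seg 8: up by d10 = 36/25 → (439/75, 691/25)
  seg 9: right by d4 = 2 → (589/75, 691/25)
  seg 10: up by d7 = 77/5 → (589/75, 1076/25)

d6 = 18/25
d7 = 77/5
d8 = 8
d9 = 29/5
d10 = 36/25
d11 = 32
endpoint = (589/75, 1076/25)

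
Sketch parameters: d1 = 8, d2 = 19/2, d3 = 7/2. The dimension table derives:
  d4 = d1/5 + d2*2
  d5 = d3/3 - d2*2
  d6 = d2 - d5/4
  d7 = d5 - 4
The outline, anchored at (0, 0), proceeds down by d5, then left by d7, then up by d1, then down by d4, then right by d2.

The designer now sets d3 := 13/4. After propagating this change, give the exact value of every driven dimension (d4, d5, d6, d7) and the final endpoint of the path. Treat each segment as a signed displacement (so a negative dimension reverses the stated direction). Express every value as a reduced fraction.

Apply edit: d3 := 13/4
  d4 = d1/5 + d2*2 = 103/5
  d5 = d3/3 - d2*2 = -215/12
  d6 = d2 - d5/4 = 671/48
  d7 = d5 - 4 = -263/12
Walk from origin (0, 0):
  seg 1: down by d5 = -215/12 → (0, 215/12)
  seg 2: left by d7 = -263/12 → (263/12, 215/12)
  seg 3: up by d1 = 8 → (263/12, 311/12)
  seg 4: down by d4 = 103/5 → (263/12, 319/60)
  seg 5: right by d2 = 19/2 → (377/12, 319/60)

d4 = 103/5
d5 = -215/12
d6 = 671/48
d7 = -263/12
endpoint = (377/12, 319/60)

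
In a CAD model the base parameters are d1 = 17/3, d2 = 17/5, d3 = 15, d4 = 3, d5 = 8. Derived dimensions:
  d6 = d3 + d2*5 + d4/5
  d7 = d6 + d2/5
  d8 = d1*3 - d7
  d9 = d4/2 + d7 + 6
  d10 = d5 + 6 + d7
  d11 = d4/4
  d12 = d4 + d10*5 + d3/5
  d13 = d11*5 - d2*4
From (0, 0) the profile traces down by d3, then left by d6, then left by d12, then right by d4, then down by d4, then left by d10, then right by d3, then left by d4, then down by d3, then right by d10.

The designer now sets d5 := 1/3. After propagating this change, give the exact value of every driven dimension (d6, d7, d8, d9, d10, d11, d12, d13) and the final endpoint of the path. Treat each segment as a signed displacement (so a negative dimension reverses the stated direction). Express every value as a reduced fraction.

Apply edit: d5 := 1/3
  d6 = d3 + d2*5 + d4/5 = 163/5
  d7 = d6 + d2/5 = 832/25
  d8 = d1*3 - d7 = -407/25
  d9 = d4/2 + d7 + 6 = 2039/50
  d10 = d5 + 6 + d7 = 2971/75
  d11 = d4/4 = 3/4
  d12 = d4 + d10*5 + d3/5 = 3061/15
  d13 = d11*5 - d2*4 = -197/20
Walk from origin (0, 0):
  seg 1: down by d3 = 15 → (0, -15)
  seg 2: left by d6 = 163/5 → (-163/5, -15)
  seg 3: left by d12 = 3061/15 → (-710/3, -15)
  seg 4: right by d4 = 3 → (-701/3, -15)
  seg 5: down by d4 = 3 → (-701/3, -18)
  seg 6: left by d10 = 2971/75 → (-6832/25, -18)
  seg 7: right by d3 = 15 → (-6457/25, -18)
  seg 8: left by d4 = 3 → (-6532/25, -18)
  seg 9: down by d3 = 15 → (-6532/25, -33)
  seg 10: right by d10 = 2971/75 → (-665/3, -33)

d6 = 163/5
d7 = 832/25
d8 = -407/25
d9 = 2039/50
d10 = 2971/75
d11 = 3/4
d12 = 3061/15
d13 = -197/20
endpoint = (-665/3, -33)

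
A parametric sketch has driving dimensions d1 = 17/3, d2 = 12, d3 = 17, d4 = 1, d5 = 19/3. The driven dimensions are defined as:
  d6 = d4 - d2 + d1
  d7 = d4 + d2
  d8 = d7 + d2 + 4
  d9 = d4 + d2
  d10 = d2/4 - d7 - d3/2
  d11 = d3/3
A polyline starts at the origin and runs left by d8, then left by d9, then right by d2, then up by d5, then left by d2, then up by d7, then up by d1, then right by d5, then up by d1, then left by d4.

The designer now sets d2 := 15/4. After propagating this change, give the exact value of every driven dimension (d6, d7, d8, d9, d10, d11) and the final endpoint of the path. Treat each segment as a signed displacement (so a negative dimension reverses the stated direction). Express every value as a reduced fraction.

Apply edit: d2 := 15/4
  d6 = d4 - d2 + d1 = 35/12
  d7 = d4 + d2 = 19/4
  d8 = d7 + d2 + 4 = 25/2
  d9 = d4 + d2 = 19/4
  d10 = d2/4 - d7 - d3/2 = -197/16
  d11 = d3/3 = 17/3
Walk from origin (0, 0):
  seg 1: left by d8 = 25/2 → (-25/2, 0)
  seg 2: left by d9 = 19/4 → (-69/4, 0)
  seg 3: right by d2 = 15/4 → (-27/2, 0)
  seg 4: up by d5 = 19/3 → (-27/2, 19/3)
  seg 5: left by d2 = 15/4 → (-69/4, 19/3)
  seg 6: up by d7 = 19/4 → (-69/4, 133/12)
  seg 7: up by d1 = 17/3 → (-69/4, 67/4)
  seg 8: right by d5 = 19/3 → (-131/12, 67/4)
  seg 9: up by d1 = 17/3 → (-131/12, 269/12)
  seg 10: left by d4 = 1 → (-143/12, 269/12)

d6 = 35/12
d7 = 19/4
d8 = 25/2
d9 = 19/4
d10 = -197/16
d11 = 17/3
endpoint = (-143/12, 269/12)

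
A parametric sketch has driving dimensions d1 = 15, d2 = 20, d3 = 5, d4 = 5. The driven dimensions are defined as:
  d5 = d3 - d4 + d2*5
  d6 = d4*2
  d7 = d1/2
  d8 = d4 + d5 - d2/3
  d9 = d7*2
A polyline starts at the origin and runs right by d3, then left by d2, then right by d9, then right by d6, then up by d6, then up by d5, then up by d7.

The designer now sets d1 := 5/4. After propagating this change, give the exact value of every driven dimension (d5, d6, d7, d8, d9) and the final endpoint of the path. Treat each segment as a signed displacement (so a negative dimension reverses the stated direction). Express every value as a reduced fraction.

Apply edit: d1 := 5/4
  d5 = d3 - d4 + d2*5 = 100
  d6 = d4*2 = 10
  d7 = d1/2 = 5/8
  d8 = d4 + d5 - d2/3 = 295/3
  d9 = d7*2 = 5/4
Walk from origin (0, 0):
  seg 1: right by d3 = 5 → (5, 0)
  seg 2: left by d2 = 20 → (-15, 0)
  seg 3: right by d9 = 5/4 → (-55/4, 0)
  seg 4: right by d6 = 10 → (-15/4, 0)
  seg 5: up by d6 = 10 → (-15/4, 10)
  seg 6: up by d5 = 100 → (-15/4, 110)
  seg 7: up by d7 = 5/8 → (-15/4, 885/8)

d5 = 100
d6 = 10
d7 = 5/8
d8 = 295/3
d9 = 5/4
endpoint = (-15/4, 885/8)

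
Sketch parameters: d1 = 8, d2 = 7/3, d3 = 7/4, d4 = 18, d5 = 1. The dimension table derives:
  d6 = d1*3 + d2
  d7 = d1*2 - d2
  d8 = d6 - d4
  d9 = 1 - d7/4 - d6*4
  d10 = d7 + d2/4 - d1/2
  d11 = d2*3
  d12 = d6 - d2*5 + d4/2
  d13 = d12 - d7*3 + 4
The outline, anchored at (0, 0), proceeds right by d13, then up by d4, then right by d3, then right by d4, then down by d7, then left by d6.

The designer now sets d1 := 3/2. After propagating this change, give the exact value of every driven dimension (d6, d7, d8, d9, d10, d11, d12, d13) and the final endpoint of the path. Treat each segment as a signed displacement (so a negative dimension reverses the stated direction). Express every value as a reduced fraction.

d6 = 41/6
d7 = 2/3
d8 = -67/6
d9 = -53/2
d10 = 1/2
d11 = 7
d12 = 25/6
d13 = 37/6
endpoint = (229/12, 52/3)

Apply edit: d1 := 3/2
  d6 = d1*3 + d2 = 41/6
  d7 = d1*2 - d2 = 2/3
  d8 = d6 - d4 = -67/6
  d9 = 1 - d7/4 - d6*4 = -53/2
  d10 = d7 + d2/4 - d1/2 = 1/2
  d11 = d2*3 = 7
  d12 = d6 - d2*5 + d4/2 = 25/6
  d13 = d12 - d7*3 + 4 = 37/6
Walk from origin (0, 0):
  seg 1: right by d13 = 37/6 → (37/6, 0)
  seg 2: up by d4 = 18 → (37/6, 18)
  seg 3: right by d3 = 7/4 → (95/12, 18)
  seg 4: right by d4 = 18 → (311/12, 18)
  seg 5: down by d7 = 2/3 → (311/12, 52/3)
  seg 6: left by d6 = 41/6 → (229/12, 52/3)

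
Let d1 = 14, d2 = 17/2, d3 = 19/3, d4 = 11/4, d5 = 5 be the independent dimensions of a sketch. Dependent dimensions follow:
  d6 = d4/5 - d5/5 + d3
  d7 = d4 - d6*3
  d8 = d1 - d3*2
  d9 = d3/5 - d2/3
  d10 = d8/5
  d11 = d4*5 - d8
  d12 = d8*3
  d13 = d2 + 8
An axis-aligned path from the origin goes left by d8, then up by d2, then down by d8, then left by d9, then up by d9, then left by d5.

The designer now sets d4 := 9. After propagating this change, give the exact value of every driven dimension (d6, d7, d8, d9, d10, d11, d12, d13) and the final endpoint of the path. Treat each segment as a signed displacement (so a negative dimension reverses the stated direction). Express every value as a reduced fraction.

d6 = 107/15
d7 = -62/5
d8 = 4/3
d9 = -47/30
d10 = 4/15
d11 = 131/3
d12 = 4
d13 = 33/2
endpoint = (-143/30, 28/5)

Apply edit: d4 := 9
  d6 = d4/5 - d5/5 + d3 = 107/15
  d7 = d4 - d6*3 = -62/5
  d8 = d1 - d3*2 = 4/3
  d9 = d3/5 - d2/3 = -47/30
  d10 = d8/5 = 4/15
  d11 = d4*5 - d8 = 131/3
  d12 = d8*3 = 4
  d13 = d2 + 8 = 33/2
Walk from origin (0, 0):
  seg 1: left by d8 = 4/3 → (-4/3, 0)
  seg 2: up by d2 = 17/2 → (-4/3, 17/2)
  seg 3: down by d8 = 4/3 → (-4/3, 43/6)
  seg 4: left by d9 = -47/30 → (7/30, 43/6)
  seg 5: up by d9 = -47/30 → (7/30, 28/5)
  seg 6: left by d5 = 5 → (-143/30, 28/5)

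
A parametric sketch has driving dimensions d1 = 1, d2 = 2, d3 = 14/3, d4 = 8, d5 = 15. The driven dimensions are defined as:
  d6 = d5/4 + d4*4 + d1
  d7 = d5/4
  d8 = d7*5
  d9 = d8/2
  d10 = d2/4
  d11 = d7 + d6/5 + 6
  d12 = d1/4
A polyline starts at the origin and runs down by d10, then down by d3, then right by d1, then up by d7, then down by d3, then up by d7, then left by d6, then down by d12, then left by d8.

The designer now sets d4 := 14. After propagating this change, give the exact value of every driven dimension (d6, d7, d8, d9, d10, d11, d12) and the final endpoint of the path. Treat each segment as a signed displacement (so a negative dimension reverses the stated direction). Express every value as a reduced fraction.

Apply edit: d4 := 14
  d6 = d5/4 + d4*4 + d1 = 243/4
  d7 = d5/4 = 15/4
  d8 = d7*5 = 75/4
  d9 = d8/2 = 75/8
  d10 = d2/4 = 1/2
  d11 = d7 + d6/5 + 6 = 219/10
  d12 = d1/4 = 1/4
Walk from origin (0, 0):
  seg 1: down by d10 = 1/2 → (0, -1/2)
  seg 2: down by d3 = 14/3 → (0, -31/6)
  seg 3: right by d1 = 1 → (1, -31/6)
  seg 4: up by d7 = 15/4 → (1, -17/12)
  seg 5: down by d3 = 14/3 → (1, -73/12)
  seg 6: up by d7 = 15/4 → (1, -7/3)
  seg 7: left by d6 = 243/4 → (-239/4, -7/3)
  seg 8: down by d12 = 1/4 → (-239/4, -31/12)
  seg 9: left by d8 = 75/4 → (-157/2, -31/12)

d6 = 243/4
d7 = 15/4
d8 = 75/4
d9 = 75/8
d10 = 1/2
d11 = 219/10
d12 = 1/4
endpoint = (-157/2, -31/12)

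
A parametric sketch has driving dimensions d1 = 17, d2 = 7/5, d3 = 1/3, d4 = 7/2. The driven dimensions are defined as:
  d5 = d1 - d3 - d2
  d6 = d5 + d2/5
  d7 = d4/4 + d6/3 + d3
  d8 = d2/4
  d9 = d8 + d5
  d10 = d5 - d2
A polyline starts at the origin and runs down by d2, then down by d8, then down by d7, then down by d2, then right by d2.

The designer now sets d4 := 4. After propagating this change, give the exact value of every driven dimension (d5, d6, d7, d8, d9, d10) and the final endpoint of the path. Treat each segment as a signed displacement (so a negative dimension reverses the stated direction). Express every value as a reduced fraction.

Apply edit: d4 := 4
  d5 = d1 - d3 - d2 = 229/15
  d6 = d5 + d2/5 = 1166/75
  d7 = d4/4 + d6/3 + d3 = 1466/225
  d8 = d2/4 = 7/20
  d9 = d8 + d5 = 937/60
  d10 = d5 - d2 = 208/15
Walk from origin (0, 0):
  seg 1: down by d2 = 7/5 → (0, -7/5)
  seg 2: down by d8 = 7/20 → (0, -7/4)
  seg 3: down by d7 = 1466/225 → (0, -7439/900)
  seg 4: down by d2 = 7/5 → (0, -8699/900)
  seg 5: right by d2 = 7/5 → (7/5, -8699/900)

d5 = 229/15
d6 = 1166/75
d7 = 1466/225
d8 = 7/20
d9 = 937/60
d10 = 208/15
endpoint = (7/5, -8699/900)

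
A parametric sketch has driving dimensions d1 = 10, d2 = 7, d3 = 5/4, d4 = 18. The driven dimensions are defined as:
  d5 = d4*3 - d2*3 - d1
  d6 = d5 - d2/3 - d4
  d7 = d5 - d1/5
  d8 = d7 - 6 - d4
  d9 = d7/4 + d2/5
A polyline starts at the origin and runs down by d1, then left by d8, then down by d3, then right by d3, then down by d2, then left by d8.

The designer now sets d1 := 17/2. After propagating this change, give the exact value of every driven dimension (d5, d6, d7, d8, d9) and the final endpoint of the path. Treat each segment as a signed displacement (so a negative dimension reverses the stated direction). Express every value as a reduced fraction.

d5 = 49/2
d6 = 25/6
d7 = 114/5
d8 = -6/5
d9 = 71/10
endpoint = (73/20, -67/4)

Apply edit: d1 := 17/2
  d5 = d4*3 - d2*3 - d1 = 49/2
  d6 = d5 - d2/3 - d4 = 25/6
  d7 = d5 - d1/5 = 114/5
  d8 = d7 - 6 - d4 = -6/5
  d9 = d7/4 + d2/5 = 71/10
Walk from origin (0, 0):
  seg 1: down by d1 = 17/2 → (0, -17/2)
  seg 2: left by d8 = -6/5 → (6/5, -17/2)
  seg 3: down by d3 = 5/4 → (6/5, -39/4)
  seg 4: right by d3 = 5/4 → (49/20, -39/4)
  seg 5: down by d2 = 7 → (49/20, -67/4)
  seg 6: left by d8 = -6/5 → (73/20, -67/4)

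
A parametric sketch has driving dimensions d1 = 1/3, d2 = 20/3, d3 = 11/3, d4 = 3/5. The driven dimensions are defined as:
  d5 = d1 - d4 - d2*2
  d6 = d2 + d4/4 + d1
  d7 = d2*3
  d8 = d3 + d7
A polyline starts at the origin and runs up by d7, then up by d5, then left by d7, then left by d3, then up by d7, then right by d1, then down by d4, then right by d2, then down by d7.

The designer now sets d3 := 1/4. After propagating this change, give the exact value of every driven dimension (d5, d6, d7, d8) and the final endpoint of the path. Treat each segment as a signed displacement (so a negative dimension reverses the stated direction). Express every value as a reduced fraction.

Apply edit: d3 := 1/4
  d5 = d1 - d4 - d2*2 = -68/5
  d6 = d2 + d4/4 + d1 = 143/20
  d7 = d2*3 = 20
  d8 = d3 + d7 = 81/4
Walk from origin (0, 0):
  seg 1: up by d7 = 20 → (0, 20)
  seg 2: up by d5 = -68/5 → (0, 32/5)
  seg 3: left by d7 = 20 → (-20, 32/5)
  seg 4: left by d3 = 1/4 → (-81/4, 32/5)
  seg 5: up by d7 = 20 → (-81/4, 132/5)
  seg 6: right by d1 = 1/3 → (-239/12, 132/5)
  seg 7: down by d4 = 3/5 → (-239/12, 129/5)
  seg 8: right by d2 = 20/3 → (-53/4, 129/5)
  seg 9: down by d7 = 20 → (-53/4, 29/5)

d5 = -68/5
d6 = 143/20
d7 = 20
d8 = 81/4
endpoint = (-53/4, 29/5)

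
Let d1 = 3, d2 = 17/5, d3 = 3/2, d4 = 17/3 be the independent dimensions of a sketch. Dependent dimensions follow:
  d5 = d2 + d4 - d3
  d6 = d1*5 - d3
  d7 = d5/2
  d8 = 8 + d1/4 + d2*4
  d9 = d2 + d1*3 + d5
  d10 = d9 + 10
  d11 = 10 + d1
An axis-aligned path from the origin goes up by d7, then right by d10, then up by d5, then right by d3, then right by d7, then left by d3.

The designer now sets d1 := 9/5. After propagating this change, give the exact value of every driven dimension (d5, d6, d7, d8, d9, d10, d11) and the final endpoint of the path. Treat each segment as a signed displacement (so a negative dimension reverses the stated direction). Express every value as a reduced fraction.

d5 = 227/30
d6 = 15/2
d7 = 227/60
d8 = 441/20
d9 = 491/30
d10 = 791/30
d11 = 59/5
endpoint = (603/20, 227/20)

Apply edit: d1 := 9/5
  d5 = d2 + d4 - d3 = 227/30
  d6 = d1*5 - d3 = 15/2
  d7 = d5/2 = 227/60
  d8 = 8 + d1/4 + d2*4 = 441/20
  d9 = d2 + d1*3 + d5 = 491/30
  d10 = d9 + 10 = 791/30
  d11 = 10 + d1 = 59/5
Walk from origin (0, 0):
  seg 1: up by d7 = 227/60 → (0, 227/60)
  seg 2: right by d10 = 791/30 → (791/30, 227/60)
  seg 3: up by d5 = 227/30 → (791/30, 227/20)
  seg 4: right by d3 = 3/2 → (418/15, 227/20)
  seg 5: right by d7 = 227/60 → (633/20, 227/20)
  seg 6: left by d3 = 3/2 → (603/20, 227/20)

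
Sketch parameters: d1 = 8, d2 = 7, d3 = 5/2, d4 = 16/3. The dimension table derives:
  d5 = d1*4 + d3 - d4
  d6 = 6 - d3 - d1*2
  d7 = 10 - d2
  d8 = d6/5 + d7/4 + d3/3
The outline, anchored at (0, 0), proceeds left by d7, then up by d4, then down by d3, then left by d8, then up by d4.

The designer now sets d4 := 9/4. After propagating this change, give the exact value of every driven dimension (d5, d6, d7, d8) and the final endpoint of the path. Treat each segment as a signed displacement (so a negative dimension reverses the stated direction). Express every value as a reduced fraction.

d5 = 129/4
d6 = -25/2
d7 = 3
d8 = -11/12
endpoint = (-25/12, 2)

Apply edit: d4 := 9/4
  d5 = d1*4 + d3 - d4 = 129/4
  d6 = 6 - d3 - d1*2 = -25/2
  d7 = 10 - d2 = 3
  d8 = d6/5 + d7/4 + d3/3 = -11/12
Walk from origin (0, 0):
  seg 1: left by d7 = 3 → (-3, 0)
  seg 2: up by d4 = 9/4 → (-3, 9/4)
  seg 3: down by d3 = 5/2 → (-3, -1/4)
  seg 4: left by d8 = -11/12 → (-25/12, -1/4)
  seg 5: up by d4 = 9/4 → (-25/12, 2)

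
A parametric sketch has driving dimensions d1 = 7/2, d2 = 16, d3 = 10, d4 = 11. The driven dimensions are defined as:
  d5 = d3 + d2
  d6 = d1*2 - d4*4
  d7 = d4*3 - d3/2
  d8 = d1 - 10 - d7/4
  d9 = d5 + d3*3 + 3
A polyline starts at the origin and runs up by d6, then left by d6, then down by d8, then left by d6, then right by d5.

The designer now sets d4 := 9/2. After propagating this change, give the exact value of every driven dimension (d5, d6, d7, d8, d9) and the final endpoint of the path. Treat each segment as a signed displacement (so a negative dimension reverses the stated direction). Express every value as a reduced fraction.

Apply edit: d4 := 9/2
  d5 = d3 + d2 = 26
  d6 = d1*2 - d4*4 = -11
  d7 = d4*3 - d3/2 = 17/2
  d8 = d1 - 10 - d7/4 = -69/8
  d9 = d5 + d3*3 + 3 = 59
Walk from origin (0, 0):
  seg 1: up by d6 = -11 → (0, -11)
  seg 2: left by d6 = -11 → (11, -11)
  seg 3: down by d8 = -69/8 → (11, -19/8)
  seg 4: left by d6 = -11 → (22, -19/8)
  seg 5: right by d5 = 26 → (48, -19/8)

d5 = 26
d6 = -11
d7 = 17/2
d8 = -69/8
d9 = 59
endpoint = (48, -19/8)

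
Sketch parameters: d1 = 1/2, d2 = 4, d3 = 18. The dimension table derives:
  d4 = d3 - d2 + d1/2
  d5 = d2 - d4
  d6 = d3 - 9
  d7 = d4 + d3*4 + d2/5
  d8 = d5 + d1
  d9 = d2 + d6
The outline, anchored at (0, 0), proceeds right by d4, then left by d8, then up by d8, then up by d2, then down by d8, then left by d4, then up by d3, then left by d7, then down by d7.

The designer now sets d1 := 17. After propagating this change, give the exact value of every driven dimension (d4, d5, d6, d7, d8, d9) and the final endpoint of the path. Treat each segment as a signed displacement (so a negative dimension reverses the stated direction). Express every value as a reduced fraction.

d4 = 45/2
d5 = -37/2
d6 = 9
d7 = 953/10
d8 = -3/2
d9 = 13
endpoint = (-469/5, -733/10)

Apply edit: d1 := 17
  d4 = d3 - d2 + d1/2 = 45/2
  d5 = d2 - d4 = -37/2
  d6 = d3 - 9 = 9
  d7 = d4 + d3*4 + d2/5 = 953/10
  d8 = d5 + d1 = -3/2
  d9 = d2 + d6 = 13
Walk from origin (0, 0):
  seg 1: right by d4 = 45/2 → (45/2, 0)
  seg 2: left by d8 = -3/2 → (24, 0)
  seg 3: up by d8 = -3/2 → (24, -3/2)
  seg 4: up by d2 = 4 → (24, 5/2)
  seg 5: down by d8 = -3/2 → (24, 4)
  seg 6: left by d4 = 45/2 → (3/2, 4)
  seg 7: up by d3 = 18 → (3/2, 22)
  seg 8: left by d7 = 953/10 → (-469/5, 22)
  seg 9: down by d7 = 953/10 → (-469/5, -733/10)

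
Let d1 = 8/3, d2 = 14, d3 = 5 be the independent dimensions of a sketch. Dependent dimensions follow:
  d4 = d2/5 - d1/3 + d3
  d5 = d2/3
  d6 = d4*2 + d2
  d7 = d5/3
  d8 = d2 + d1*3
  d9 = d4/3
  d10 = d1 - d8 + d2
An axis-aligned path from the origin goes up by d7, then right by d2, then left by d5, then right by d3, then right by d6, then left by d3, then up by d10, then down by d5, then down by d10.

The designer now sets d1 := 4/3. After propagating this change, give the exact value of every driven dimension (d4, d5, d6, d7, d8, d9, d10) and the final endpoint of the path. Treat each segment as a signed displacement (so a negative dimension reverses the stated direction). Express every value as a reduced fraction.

Apply edit: d1 := 4/3
  d4 = d2/5 - d1/3 + d3 = 331/45
  d5 = d2/3 = 14/3
  d6 = d4*2 + d2 = 1292/45
  d7 = d5/3 = 14/9
  d8 = d2 + d1*3 = 18
  d9 = d4/3 = 331/135
  d10 = d1 - d8 + d2 = -8/3
Walk from origin (0, 0):
  seg 1: up by d7 = 14/9 → (0, 14/9)
  seg 2: right by d2 = 14 → (14, 14/9)
  seg 3: left by d5 = 14/3 → (28/3, 14/9)
  seg 4: right by d3 = 5 → (43/3, 14/9)
  seg 5: right by d6 = 1292/45 → (1937/45, 14/9)
  seg 6: left by d3 = 5 → (1712/45, 14/9)
  seg 7: up by d10 = -8/3 → (1712/45, -10/9)
  seg 8: down by d5 = 14/3 → (1712/45, -52/9)
  seg 9: down by d10 = -8/3 → (1712/45, -28/9)

d4 = 331/45
d5 = 14/3
d6 = 1292/45
d7 = 14/9
d8 = 18
d9 = 331/135
d10 = -8/3
endpoint = (1712/45, -28/9)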